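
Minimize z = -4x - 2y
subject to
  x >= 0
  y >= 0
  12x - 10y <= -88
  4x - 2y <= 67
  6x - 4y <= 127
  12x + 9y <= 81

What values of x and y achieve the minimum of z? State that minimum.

x = 3/38, y = 169/19, minimum z = -344/19

Corner points and z = -4x - 2y:
  (0, 44/5) → z = -88/5
  (0, 9) → z = -18
  (3/38, 169/19) → z = -344/19

The binding constraints are 12x - 10y = -88 and 12x + 9y = 81.
Solving simultaneously gives x = 3/38, y = 169/19.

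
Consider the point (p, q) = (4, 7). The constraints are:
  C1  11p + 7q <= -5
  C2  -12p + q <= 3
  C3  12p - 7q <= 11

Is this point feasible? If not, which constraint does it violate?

not feasible — violates C1

Constraint C1: 11p + 7q = 93, which is not ≤ -5. All other constraints are satisfied.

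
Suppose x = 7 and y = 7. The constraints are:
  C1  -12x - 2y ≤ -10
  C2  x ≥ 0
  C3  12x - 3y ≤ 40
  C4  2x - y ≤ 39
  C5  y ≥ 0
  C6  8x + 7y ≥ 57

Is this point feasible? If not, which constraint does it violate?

not feasible — violates C3

Constraint C3: 12x - 3y = 63, which is not ≤ 40. All other constraints are satisfied.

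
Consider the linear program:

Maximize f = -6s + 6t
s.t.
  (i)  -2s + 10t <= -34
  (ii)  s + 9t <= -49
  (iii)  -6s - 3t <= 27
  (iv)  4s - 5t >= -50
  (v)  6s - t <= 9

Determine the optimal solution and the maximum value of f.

At the optimal vertex, s + 9t = -49 and -6s - 3t = 27.
Solving simultaneously gives s = -32/17, t = -89/17.

s = -32/17, t = -89/17, maximum f = -342/17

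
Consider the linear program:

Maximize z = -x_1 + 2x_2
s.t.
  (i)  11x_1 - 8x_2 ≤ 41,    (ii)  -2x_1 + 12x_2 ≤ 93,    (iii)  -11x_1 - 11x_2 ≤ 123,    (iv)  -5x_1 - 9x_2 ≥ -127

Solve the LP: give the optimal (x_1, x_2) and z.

x_1 = -357/22, x_2 = 111/22, maximum z = 579/22

Feasible corners and z = -x_1 + 2x_2:
  (-533/209, -164/19) → z = -3075/209
  (1385/139, 1192/139) → z = 999/139
  (-357/22, 111/22) → z = 579/22
  (229/26, 719/78) → z = 751/78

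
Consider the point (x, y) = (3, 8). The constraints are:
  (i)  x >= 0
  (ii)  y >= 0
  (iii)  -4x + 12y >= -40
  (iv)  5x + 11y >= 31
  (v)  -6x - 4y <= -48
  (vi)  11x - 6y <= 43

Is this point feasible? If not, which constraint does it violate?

(i): 3 ≥ 0 ✓
(ii): 8 ≥ 0 ✓
(iii): 84 ≥ -40 ✓
(iv): 103 ≥ 31 ✓
(v): -50 ≤ -48 ✓
(vi): -15 ≤ 43 ✓

feasible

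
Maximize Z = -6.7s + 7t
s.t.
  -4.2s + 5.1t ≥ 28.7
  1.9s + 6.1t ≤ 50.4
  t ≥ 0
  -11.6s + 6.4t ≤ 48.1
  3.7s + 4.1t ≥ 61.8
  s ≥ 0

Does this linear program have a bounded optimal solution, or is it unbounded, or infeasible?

The boundaries -4.2s + 5.1t = 28.7 and 1.9s + 6.1t = 50.4 meet at (8197/3531, 26621/3531), but that point violates 3.7s + 4.1t ≥ 61.8. Every candidate vertex is excluded by some other constraint, so the feasible region is empty.

infeasible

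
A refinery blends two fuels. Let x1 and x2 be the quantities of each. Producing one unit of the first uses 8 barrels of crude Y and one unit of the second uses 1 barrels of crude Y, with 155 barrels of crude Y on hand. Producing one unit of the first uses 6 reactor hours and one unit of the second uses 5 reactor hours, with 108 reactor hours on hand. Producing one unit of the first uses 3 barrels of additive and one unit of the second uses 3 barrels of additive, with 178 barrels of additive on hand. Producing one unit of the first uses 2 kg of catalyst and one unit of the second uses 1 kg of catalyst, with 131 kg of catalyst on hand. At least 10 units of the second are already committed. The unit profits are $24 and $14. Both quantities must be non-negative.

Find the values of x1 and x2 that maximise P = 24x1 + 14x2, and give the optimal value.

Vertices and P = 24x1 + 14x2:
  (0, 108/5) → P = 1512/5
  (0, 10) → P = 140
  (29/3, 10) → P = 372

The optimum lies where 6x1 + 5x2 = 108 and x2 = 10.
Solving simultaneously gives x1 = 29/3, x2 = 10.

x1 = 29/3, x2 = 10, maximum P = 372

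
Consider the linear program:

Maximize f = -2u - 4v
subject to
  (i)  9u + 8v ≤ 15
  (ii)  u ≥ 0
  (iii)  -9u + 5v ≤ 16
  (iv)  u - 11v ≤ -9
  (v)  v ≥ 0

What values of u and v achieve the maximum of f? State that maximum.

Corner points and f = -2u - 4v:
  (0, 15/8) → f = -15/2
  (93/107, 96/107) → f = -570/107
  (0, 9/11) → f = -36/11

At the optimal vertex, u = 0 and u - 11v = -9.
Solving simultaneously gives u = 0, v = 9/11.

u = 0, v = 9/11, maximum f = -36/11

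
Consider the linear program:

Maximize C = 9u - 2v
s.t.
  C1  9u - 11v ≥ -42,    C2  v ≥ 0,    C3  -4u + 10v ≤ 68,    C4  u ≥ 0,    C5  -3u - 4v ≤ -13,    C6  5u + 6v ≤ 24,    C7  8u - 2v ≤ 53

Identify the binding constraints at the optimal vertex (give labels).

Vertices and C = 9u - 2v:
  (0, 42/11) → C = -84/11
  (12/109, 426/109) → C = -744/109
  (13/3, 0) → C = 39
  (24/5, 0) → C = 216/5
  (0, 13/4) → C = -13/2

The maximum is at (24/5, 0). Substituting into each constraint, equality holds for C2 and C6; the remaining constraints have slack.

C2 and C6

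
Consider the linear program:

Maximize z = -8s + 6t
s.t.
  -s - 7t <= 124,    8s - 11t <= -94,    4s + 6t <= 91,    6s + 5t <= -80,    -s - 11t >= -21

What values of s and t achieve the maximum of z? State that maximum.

s = -1511/4, t = 145/4, maximum z = 6479/2

Extreme points and z = -8s + 6t:
  (-2022/67, -898/67) → z = 10788/67
  (-1511/4, 145/4) → z = 6479/2
  (-675/53, -38/53) → z = 5172/53
  (-985/61, 206/61) → z = 9116/61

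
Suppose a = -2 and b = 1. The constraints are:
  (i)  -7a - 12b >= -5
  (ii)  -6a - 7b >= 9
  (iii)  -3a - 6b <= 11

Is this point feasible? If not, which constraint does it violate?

not feasible — violates (ii)

Constraint (ii): -6a - 7b = 5, which is not ≥ 9. All other constraints are satisfied.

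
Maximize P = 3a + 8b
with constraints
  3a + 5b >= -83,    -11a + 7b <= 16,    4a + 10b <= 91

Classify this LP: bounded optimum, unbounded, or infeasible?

bounded optimum

Feasible corners and P = 3a + 8b:
  (-661/76, -865/76) → P = -8903/76
  (159/46, 355/46) → P = 3317/46
The feasible region has finitely many vertices and no improving ray; the maximum is 3317/46 at (159/46, 355/46).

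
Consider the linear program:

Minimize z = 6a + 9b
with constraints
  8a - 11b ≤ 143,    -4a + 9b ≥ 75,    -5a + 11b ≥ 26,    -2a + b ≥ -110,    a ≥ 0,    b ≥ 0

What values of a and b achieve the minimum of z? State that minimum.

a = 0, b = 25/3, minimum z = 75

Vertices and z = 6a + 9b:
  (528/7, 293/7) → z = 5805/7
  (1067/14, 297/7) → z = 5874/7
  (0, 25/3) → z = 75
The feasible region is unbounded (it extends along (0, 1), (1, 2)), but z strictly increases along every unbounded feasible direction, so there is no improving ray and the minimum is attained at a vertex.

At the optimal vertex, -4a + 9b = 75 and a = 0.
Solving simultaneously gives a = 0, b = 25/3.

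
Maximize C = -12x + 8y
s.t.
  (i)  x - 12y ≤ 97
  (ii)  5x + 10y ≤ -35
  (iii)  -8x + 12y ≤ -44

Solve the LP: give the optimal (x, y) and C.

Feasible corners and C = -12x + 8y:
  (55/7, -52/7) → C = -1076/7
  (-53/7, -61/7) → C = 148/7
  (1/7, -25/7) → C = -212/7

At the optimal vertex, x - 12y = 97 and -8x + 12y = -44.
Solving simultaneously gives x = -53/7, y = -61/7.

x = -53/7, y = -61/7, maximum C = 148/7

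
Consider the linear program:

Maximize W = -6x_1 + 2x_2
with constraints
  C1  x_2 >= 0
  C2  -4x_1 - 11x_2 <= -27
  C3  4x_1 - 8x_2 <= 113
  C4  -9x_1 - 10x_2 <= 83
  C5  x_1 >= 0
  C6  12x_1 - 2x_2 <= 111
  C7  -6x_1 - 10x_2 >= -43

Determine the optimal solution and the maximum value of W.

Corner points and W = -6x_1 + 2x_2:
  (27/4, 0) → W = -81/2
  (43/6, 0) → W = -43
  (0, 27/11) → W = 54/11
  (0, 43/10) → W = 43/5

x_1 = 0, x_2 = 43/10, maximum W = 43/5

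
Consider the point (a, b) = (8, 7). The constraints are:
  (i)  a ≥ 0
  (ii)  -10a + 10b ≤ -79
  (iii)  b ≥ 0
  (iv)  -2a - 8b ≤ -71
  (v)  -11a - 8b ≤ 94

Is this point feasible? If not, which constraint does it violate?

Constraint (ii): -10a + 10b = -10, which is not ≤ -79. All other constraints are satisfied.

not feasible — violates (ii)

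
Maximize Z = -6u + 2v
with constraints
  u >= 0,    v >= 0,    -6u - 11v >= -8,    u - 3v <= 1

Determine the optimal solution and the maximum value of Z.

Extreme points and Z = -6u + 2v:
  (0, 0) → Z = 0
  (0, 8/11) → Z = 16/11
  (1, 0) → Z = -6
  (35/29, 2/29) → Z = -206/29

u = 0, v = 8/11, maximum Z = 16/11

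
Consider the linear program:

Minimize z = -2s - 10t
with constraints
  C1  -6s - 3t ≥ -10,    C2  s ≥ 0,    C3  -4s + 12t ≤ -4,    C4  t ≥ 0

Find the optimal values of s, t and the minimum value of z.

Vertices and z = -2s - 10t:
  (11/7, 4/21) → z = -106/21
  (5/3, 0) → z = -10/3
  (1, 0) → z = -2

The binding constraints are -6s - 3t = -10 and -4s + 12t = -4.
Solving simultaneously gives s = 11/7, t = 4/21.

s = 11/7, t = 4/21, minimum z = -106/21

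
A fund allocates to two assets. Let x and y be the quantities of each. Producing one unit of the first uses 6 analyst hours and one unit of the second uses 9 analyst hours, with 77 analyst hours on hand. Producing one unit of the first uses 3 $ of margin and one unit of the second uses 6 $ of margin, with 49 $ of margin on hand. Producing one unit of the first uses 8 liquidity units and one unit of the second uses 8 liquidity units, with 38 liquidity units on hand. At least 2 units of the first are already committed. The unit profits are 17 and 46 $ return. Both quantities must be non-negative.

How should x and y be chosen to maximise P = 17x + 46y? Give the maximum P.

Corner points and P = 17x + 46y:
  (19/4, 0) → P = 323/4
  (2, 0) → P = 34
  (2, 11/4) → P = 321/2

The binding constraints are 8x + 8y = 38 and x = 2.
Solving simultaneously gives x = 2, y = 11/4.

x = 2, y = 11/4, maximum P = 321/2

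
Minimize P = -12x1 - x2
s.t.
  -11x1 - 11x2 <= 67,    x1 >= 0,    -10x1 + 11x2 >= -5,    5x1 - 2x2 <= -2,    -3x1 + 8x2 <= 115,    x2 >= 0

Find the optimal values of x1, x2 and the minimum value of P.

Corner points and P = -12x1 - x2:
  (0, 1) → P = -1
  (0, 115/8) → P = -115/8
  (107/17, 569/34) → P = -3137/34

x1 = 107/17, x2 = 569/34, minimum P = -3137/34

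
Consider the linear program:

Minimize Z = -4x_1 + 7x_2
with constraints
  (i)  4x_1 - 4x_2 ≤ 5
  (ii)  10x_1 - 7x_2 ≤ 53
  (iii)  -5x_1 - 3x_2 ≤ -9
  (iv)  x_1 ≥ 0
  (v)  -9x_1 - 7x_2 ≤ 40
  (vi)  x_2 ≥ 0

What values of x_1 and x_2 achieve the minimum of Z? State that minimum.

Vertices and Z = -4x_1 + 7x_2:
  (59/4, 27/2) → Z = 71/2
  (51/32, 11/32) → Z = -127/32
  (0, 3) → Z = 21
The feasible region is unbounded (it extends along (0, 1), (7, 10)), but Z strictly increases along every unbounded feasible direction, so there is no improving ray and the minimum is attained at a vertex.

At the optimal vertex, 4x_1 - 4x_2 = 5 and -5x_1 - 3x_2 = -9.
Solving simultaneously gives x_1 = 51/32, x_2 = 11/32.

x_1 = 51/32, x_2 = 11/32, minimum Z = -127/32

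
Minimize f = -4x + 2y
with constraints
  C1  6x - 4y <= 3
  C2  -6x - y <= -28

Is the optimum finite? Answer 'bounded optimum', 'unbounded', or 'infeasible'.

From the feasible point (23/6, 5), moving in the direction (4, 6) keeps every constraint satisfied while f decreases without bound.

unbounded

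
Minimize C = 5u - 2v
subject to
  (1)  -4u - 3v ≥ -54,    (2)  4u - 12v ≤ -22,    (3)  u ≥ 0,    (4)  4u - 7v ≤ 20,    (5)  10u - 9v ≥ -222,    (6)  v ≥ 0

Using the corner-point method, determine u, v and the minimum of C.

Extreme points and C = 5u - 2v:
  (97/10, 76/15) → C = 1151/30
  (0, 18) → C = -36
  (0, 11/6) → C = -11/3

The binding constraints are -4u - 3v = -54 and u = 0.
Solving simultaneously gives u = 0, v = 18.

u = 0, v = 18, minimum C = -36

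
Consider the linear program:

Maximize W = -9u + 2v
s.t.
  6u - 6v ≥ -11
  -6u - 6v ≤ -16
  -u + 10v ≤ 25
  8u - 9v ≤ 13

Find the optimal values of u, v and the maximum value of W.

u = 5/12, v = 9/4, maximum W = 3/4

Corner points and W = -9u + 2v:
  (5/12, 9/4) → W = 3/4
  (20/27, 139/54) → W = -41/27
  (37/17, 25/51) → W = -949/51
  (5, 3) → W = -39

The optimum lies where 6u - 6v = -11 and -6u - 6v = -16.
Solving simultaneously gives u = 5/12, v = 9/4.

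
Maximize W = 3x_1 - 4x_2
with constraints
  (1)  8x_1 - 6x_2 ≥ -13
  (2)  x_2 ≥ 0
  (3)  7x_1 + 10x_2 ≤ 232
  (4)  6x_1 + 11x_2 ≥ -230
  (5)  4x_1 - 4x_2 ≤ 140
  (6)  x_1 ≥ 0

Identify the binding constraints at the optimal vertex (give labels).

(2) and (3)

Extreme points and W = 3x_1 - 4x_2:
  (631/61, 1947/122) → W = -2001/61
  (0, 13/6) → W = -26/3
  (232/7, 0) → W = 696/7
  (0, 0) → W = 0

The maximum is at (232/7, 0). Substituting into each constraint, equality holds for (2) and (3); the remaining constraints have slack.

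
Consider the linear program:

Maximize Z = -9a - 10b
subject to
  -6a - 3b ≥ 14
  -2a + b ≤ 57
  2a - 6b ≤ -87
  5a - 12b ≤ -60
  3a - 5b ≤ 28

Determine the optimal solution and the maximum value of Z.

a = -51/2, b = 6, maximum Z = 339/2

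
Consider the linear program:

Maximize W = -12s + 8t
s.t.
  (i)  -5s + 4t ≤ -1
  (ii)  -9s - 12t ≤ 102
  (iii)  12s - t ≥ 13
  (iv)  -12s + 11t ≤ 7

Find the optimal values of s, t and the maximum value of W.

s = 51/43, t = 53/43, maximum W = -188/43

Corner points and W = -12s + 8t:
  (51/43, 53/43) → W = -188/43
  (39/7, 47/7) → W = -92/7
  (6/17, -149/17) → W = -1264/17
The feasible region is unbounded (it extends along (4, -3), (11, 12)), but W strictly decreases along every unbounded feasible direction, so there is no improving ray and the maximum is attained at a vertex.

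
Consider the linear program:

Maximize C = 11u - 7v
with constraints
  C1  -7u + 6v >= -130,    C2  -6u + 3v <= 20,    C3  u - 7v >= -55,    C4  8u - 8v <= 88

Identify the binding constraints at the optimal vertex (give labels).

C3 and C4

Extreme points and C = 11u - 7v:
  (25/39, 310/39) → C = -1895/39
  (-53/3, -86/3) → C = 19/3
  (22, 11) → C = 165

The maximum is at (22, 11). Substituting into each constraint, equality holds for C3 and C4; the remaining constraints have slack.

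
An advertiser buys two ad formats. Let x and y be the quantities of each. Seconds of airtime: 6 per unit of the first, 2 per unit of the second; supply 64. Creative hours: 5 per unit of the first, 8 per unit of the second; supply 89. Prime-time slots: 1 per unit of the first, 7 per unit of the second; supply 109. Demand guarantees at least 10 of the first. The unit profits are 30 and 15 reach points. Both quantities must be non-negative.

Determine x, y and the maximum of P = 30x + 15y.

x = 10, y = 2, maximum P = 330

Corner points and P = 30x + 15y:
  (32/3, 0) → P = 320
  (10, 0) → P = 300
  (10, 2) → P = 330

The optimum lies where 6x + 2y = 64 and x = 10.
Solving simultaneously gives x = 10, y = 2.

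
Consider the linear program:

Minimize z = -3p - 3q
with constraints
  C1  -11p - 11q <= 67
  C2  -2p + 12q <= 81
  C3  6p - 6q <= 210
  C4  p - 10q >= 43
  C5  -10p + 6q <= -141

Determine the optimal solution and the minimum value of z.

p = 307/9, q = -8/9, minimum z = -299/3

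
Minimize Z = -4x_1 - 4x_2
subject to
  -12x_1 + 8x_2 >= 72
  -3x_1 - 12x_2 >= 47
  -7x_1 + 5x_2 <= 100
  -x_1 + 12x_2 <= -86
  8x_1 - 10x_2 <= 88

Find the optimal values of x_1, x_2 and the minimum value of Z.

x_1 = -194/17, x_2 = -138/17, minimum Z = 1328/17

Corner points and Z = -4x_1 - 4x_2:
  (-194/17, -138/17) → Z = 1328/17
  (-178/7, -204/7) → Z = 1528/7
  (-1630/79, -702/79) → Z = 9328/79
  (-48, -236/5) → Z = 1904/5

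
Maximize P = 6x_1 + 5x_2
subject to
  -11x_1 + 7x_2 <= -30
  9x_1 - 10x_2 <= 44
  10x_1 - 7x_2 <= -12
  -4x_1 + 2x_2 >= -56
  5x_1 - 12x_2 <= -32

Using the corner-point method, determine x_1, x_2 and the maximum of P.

x_1 = 166/3, x_2 = 248/3, maximum P = 2236/3

Corner points and P = 6x_1 + 5x_2:
  (42, 432/7) → P = 3924/7
  (166/3, 248/3) → P = 2236/3
  (52, 76) → P = 692

At the optimal vertex, -11x_1 + 7x_2 = -30 and -4x_1 + 2x_2 = -56.
Solving simultaneously gives x_1 = 166/3, x_2 = 248/3.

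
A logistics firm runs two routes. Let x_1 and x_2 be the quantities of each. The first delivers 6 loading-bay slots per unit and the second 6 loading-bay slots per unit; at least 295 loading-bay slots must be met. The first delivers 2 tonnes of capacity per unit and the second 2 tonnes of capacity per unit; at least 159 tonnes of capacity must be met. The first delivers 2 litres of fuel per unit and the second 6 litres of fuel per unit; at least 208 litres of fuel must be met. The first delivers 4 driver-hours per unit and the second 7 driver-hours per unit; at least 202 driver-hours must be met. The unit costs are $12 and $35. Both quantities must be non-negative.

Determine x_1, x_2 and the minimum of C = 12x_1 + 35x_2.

x_1 = 269/4, x_2 = 49/4, minimum C = 4943/4

Vertices and C = 12x_1 + 35x_2:
  (0, 159/2) → C = 5565/2
  (104, 0) → C = 1248
  (269/4, 49/4) → C = 4943/4
The feasible region is unbounded (it extends along (0, 1), (1, 0)), but C strictly increases along every unbounded feasible direction, so there is no improving ray and the minimum is attained at a vertex.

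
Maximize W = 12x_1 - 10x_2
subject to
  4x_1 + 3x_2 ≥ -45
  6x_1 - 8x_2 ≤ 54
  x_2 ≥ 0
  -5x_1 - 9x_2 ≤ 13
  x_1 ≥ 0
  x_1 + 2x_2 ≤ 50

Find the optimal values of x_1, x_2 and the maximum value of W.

x_1 = 127/5, x_2 = 123/10, maximum W = 909/5

Corner points and W = 12x_1 - 10x_2:
  (9, 0) → W = 108
  (127/5, 123/10) → W = 909/5
  (0, 0) → W = 0
  (0, 25) → W = -250

At the optimal vertex, 6x_1 - 8x_2 = 54 and x_1 + 2x_2 = 50.
Solving simultaneously gives x_1 = 127/5, x_2 = 123/10.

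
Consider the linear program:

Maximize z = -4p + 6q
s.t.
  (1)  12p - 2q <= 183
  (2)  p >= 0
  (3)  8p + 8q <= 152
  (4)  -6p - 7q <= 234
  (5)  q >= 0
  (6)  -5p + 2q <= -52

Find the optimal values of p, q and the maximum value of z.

Vertices and z = -4p + 6q:
  (221/14, 45/14) → z = -307/7
  (61/4, 0) → z = -61
  (90/7, 43/7) → z = -102/7
  (52/5, 0) → z = -208/5

p = 90/7, q = 43/7, maximum z = -102/7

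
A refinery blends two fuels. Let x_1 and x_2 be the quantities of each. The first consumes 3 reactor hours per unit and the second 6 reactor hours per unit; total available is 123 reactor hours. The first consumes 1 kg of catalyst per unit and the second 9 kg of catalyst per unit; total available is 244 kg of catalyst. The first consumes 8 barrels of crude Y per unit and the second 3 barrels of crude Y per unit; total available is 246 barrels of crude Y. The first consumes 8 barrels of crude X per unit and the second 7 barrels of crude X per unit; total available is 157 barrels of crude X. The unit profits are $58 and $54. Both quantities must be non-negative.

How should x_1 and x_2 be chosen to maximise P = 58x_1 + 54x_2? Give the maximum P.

Corner points and P = 58x_1 + 54x_2:
  (0, 0) → P = 0
  (0, 41/2) → P = 1107
  (157/8, 0) → P = 4553/4
  (3, 19) → P = 1200

At the optimal vertex, 3x_1 + 6x_2 = 123 and 8x_1 + 7x_2 = 157.
Solving simultaneously gives x_1 = 3, x_2 = 19.

x_1 = 3, x_2 = 19, maximum P = 1200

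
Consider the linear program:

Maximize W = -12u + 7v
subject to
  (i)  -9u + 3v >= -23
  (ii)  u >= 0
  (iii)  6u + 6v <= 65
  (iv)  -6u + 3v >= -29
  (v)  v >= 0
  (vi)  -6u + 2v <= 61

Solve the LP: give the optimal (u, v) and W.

u = 0, v = 65/6, maximum W = 455/6

Vertices and W = -12u + 7v:
  (37/8, 149/24) → W = -289/24
  (23/9, 0) → W = -92/3
  (0, 65/6) → W = 455/6
  (0, 0) → W = 0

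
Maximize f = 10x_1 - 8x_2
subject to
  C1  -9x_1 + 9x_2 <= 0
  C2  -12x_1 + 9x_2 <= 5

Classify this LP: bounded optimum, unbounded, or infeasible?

unbounded

From the feasible point (-5/3, -5/3), moving in the direction (-9, -12) keeps every constraint satisfied while f increases without bound.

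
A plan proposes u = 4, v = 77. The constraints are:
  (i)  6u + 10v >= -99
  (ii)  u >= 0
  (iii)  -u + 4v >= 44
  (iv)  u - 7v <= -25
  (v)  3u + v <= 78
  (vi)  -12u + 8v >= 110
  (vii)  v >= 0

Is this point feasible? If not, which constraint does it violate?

not feasible — violates (v)

Constraint (v): 3u + v = 89, which is not ≤ 78. All other constraints are satisfied.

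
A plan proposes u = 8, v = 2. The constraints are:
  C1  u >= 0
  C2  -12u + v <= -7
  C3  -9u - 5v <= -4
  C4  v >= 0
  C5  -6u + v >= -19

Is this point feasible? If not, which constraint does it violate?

not feasible — violates C5

Constraint C5: -6u + v = -46, which is not ≥ -19. All other constraints are satisfied.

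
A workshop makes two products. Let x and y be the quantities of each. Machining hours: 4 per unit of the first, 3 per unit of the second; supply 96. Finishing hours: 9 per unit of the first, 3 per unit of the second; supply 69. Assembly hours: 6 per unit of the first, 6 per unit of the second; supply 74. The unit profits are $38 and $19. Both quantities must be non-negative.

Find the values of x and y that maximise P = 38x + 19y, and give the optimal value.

x = 16/3, y = 7, maximum P = 1007/3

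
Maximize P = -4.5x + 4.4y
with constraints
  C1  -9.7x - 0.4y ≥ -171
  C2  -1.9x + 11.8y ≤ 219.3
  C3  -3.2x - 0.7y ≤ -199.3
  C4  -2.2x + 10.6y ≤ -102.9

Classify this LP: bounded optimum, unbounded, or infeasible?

infeasible

The boundaries -9.7x - 0.4y = -171 and -2.2x + 10.6y = -102.9 meet at (92688/5185, -62193/10370), but that point violates -3.2x - 0.7y ≤ -199.3. Every candidate vertex is excluded by some other constraint, so the feasible region is empty.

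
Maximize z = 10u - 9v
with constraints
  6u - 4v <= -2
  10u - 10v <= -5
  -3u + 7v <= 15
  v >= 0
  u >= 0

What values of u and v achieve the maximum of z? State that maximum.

Feasible corners and z = 10u - 9v:
  (0, 1/2) → z = -9/2
  (23/15, 14/5) → z = -148/15
  (0, 15/7) → z = -135/7

The optimum lies where 6u - 4v = -2 and 10u - 10v = -5.
Solving simultaneously gives u = 0, v = 1/2.

u = 0, v = 1/2, maximum z = -9/2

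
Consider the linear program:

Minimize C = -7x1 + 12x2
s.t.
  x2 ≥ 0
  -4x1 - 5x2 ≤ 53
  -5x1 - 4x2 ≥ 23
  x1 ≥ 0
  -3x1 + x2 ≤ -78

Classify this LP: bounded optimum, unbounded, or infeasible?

infeasible

The boundaries x2 = 0 and -3x1 + x2 = -78 meet at (26, 0), but that point violates -5x1 - 4x2 ≥ 23. Every candidate vertex is excluded by some other constraint, so the feasible region is empty.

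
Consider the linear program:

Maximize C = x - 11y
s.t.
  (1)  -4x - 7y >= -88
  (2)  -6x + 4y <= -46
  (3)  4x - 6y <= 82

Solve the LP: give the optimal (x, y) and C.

Corner points and C = x - 11y:
  (337/29, 172/29) → C = -1555/29
  (551/26, 6/13) → C = 419/26
  (-13/5, -77/5) → C = 834/5

The binding constraints are -6x + 4y = -46 and 4x - 6y = 82.
Solving simultaneously gives x = -13/5, y = -77/5.

x = -13/5, y = -77/5, maximum C = 834/5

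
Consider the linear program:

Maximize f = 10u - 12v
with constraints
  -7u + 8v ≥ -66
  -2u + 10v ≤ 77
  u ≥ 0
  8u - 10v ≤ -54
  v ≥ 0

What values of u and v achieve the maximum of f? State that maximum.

u = 23/6, v = 127/15, maximum f = -949/15

Vertices and f = 10u - 12v:
  (0, 77/10) → f = -462/5
  (23/6, 127/15) → f = -949/15
  (0, 27/5) → f = -324/5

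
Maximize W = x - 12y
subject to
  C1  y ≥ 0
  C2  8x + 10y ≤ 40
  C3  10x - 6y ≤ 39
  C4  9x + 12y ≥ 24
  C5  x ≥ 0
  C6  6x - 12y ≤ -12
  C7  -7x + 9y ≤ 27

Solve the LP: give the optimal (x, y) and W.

x = 4/5, y = 7/5, maximum W = -16

Feasible corners and W = x - 12y:
  (30/13, 28/13) → W = -306/13
  (45/71, 248/71) → W = -2931/71
  (0, 2) → W = -24
  (4/5, 7/5) → W = -16
  (0, 3) → W = -36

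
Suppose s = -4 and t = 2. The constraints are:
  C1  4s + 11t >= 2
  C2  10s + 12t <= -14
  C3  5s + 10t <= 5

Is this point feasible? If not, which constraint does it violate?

feasible

C1: 6 ≥ 2 ✓
C2: -16 ≤ -14 ✓
C3: 0 ≤ 5 ✓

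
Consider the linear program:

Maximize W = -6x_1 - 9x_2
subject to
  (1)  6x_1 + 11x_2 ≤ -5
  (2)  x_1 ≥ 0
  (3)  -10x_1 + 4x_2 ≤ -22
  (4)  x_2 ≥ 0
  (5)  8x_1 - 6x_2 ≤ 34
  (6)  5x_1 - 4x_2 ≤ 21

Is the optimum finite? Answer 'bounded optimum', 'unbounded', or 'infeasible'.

infeasible

The boundaries 6x_1 + 11x_2 = -5 and -10x_1 + 4x_2 = -22 meet at (111/67, -91/67), but that point violates x_2 ≥ 0. Every candidate vertex is excluded by some other constraint, so the feasible region is empty.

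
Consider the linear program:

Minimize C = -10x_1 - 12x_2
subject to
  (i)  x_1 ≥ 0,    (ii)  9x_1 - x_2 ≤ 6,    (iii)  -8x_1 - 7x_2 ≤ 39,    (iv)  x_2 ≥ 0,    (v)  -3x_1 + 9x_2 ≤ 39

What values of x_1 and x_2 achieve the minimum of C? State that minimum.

x_1 = 31/26, x_2 = 123/26, minimum C = -893/13

Corner points and C = -10x_1 - 12x_2:
  (0, 0) → C = 0
  (0, 13/3) → C = -52
  (2/3, 0) → C = -20/3
  (31/26, 123/26) → C = -893/13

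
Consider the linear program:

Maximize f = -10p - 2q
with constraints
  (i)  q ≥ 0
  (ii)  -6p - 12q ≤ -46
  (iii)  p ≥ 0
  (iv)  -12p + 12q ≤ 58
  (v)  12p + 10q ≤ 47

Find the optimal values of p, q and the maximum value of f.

Extreme points and f = -10p - 2q:
  (0, 23/6) → f = -23/3
  (26/21, 45/14) → f = -395/21
  (0, 47/10) → f = -47/5

The binding constraints are -6p - 12q = -46 and p = 0.
Solving simultaneously gives p = 0, q = 23/6.

p = 0, q = 23/6, maximum f = -23/3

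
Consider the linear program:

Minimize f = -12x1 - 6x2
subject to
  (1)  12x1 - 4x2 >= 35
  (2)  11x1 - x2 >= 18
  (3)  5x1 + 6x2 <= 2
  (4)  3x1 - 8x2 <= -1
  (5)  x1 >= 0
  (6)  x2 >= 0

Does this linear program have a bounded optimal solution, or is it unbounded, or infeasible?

The boundaries 12x1 - 4x2 = 35 and 3x1 - 8x2 = -1 meet at (71/21, 39/28), but that point violates 5x1 + 6x2 ≤ 2. Every candidate vertex is excluded by some other constraint, so the feasible region is empty.

infeasible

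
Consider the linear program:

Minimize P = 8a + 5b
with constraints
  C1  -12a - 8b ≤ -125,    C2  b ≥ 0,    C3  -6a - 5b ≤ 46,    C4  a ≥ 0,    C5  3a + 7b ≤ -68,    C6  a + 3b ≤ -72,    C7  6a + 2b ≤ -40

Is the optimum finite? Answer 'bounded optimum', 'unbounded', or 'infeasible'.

The boundaries a + 3b = -72 and 6a + 2b = -40 meet at (3/2, -49/2), but that point violates -12a - 8b ≤ -125. Every candidate vertex is excluded by some other constraint, so the feasible region is empty.

infeasible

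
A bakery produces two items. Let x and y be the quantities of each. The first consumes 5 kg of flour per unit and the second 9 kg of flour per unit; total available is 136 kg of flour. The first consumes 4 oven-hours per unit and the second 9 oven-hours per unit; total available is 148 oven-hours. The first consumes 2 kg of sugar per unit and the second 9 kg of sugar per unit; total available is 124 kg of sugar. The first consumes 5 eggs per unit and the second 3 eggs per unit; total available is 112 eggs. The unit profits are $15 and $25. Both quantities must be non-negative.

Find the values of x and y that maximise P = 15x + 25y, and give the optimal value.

Extreme points and P = 15x + 25y:
  (0, 0) → P = 0
  (0, 124/9) → P = 3100/9
  (112/5, 0) → P = 336
  (4, 116/9) → P = 3440/9
  (20, 4) → P = 400

The optimum lies where 5x + 9y = 136 and 5x + 3y = 112.
Solving simultaneously gives x = 20, y = 4.

x = 20, y = 4, maximum P = 400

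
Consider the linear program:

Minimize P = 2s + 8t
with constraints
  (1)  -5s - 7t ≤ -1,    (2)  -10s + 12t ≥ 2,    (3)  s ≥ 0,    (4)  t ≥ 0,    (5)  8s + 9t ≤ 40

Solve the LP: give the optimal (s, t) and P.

s = 0, t = 1/6, minimum P = 4/3

Feasible corners and P = 2s + 8t:
  (0, 1/6) → P = 4/3
  (77/31, 208/93) → P = 2126/93
  (0, 40/9) → P = 320/9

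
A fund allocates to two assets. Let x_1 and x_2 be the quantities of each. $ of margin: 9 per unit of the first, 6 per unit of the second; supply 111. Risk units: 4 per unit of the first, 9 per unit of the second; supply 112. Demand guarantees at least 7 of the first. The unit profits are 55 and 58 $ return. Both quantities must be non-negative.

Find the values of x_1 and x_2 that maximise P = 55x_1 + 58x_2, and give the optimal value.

x_1 = 7, x_2 = 8, maximum P = 849

The optimum lies where 9x_1 + 6x_2 = 111 and x_1 = 7.
Solving simultaneously gives x_1 = 7, x_2 = 8.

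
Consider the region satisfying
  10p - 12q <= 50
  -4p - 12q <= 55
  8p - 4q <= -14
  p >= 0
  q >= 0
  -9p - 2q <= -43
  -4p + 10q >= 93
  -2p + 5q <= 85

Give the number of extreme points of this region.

4

The feasible vertices (each the meet of two boundaries and inside every other half-plane) are:
  (29/8, 43/4)
  (135/16, 163/8)
  (122/49, 1009/98)
  (45/49, 851/49)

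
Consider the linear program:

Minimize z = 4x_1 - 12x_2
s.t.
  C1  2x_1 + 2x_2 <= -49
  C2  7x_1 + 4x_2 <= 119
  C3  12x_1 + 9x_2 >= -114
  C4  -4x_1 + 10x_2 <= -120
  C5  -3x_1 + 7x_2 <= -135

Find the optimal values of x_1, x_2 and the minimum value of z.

x_1 = 71/2, x_2 = -60, minimum z = 862

The binding constraints are 2x_1 + 2x_2 = -49 and 12x_1 + 9x_2 = -114.
Solving simultaneously gives x_1 = 71/2, x_2 = -60.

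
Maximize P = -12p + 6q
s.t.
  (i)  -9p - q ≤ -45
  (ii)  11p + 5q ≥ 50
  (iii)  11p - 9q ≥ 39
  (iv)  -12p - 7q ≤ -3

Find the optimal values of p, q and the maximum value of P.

Feasible corners and P = -12p + 6q:
  (175/34, -45/34) → P = -1185/17
  (111/23, 36/23) → P = -1116/23
  (335/17, -567/17) → P = -7422/17
The feasible region is unbounded (it extends along (7, -12), (9, 11)), but P strictly decreases along every unbounded feasible direction, so there is no improving ray and the maximum is attained at a vertex.

The binding constraints are -9p - q = -45 and 11p - 9q = 39.
Solving simultaneously gives p = 111/23, q = 36/23.

p = 111/23, q = 36/23, maximum P = -1116/23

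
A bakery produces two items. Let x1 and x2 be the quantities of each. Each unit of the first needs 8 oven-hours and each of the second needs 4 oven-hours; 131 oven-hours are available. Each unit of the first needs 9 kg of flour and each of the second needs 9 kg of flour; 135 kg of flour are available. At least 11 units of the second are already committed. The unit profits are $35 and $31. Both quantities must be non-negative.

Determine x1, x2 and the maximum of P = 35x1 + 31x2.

Vertices and P = 35x1 + 31x2:
  (0, 15) → P = 465
  (0, 11) → P = 341
  (4, 11) → P = 481

At the optimal vertex, 9x1 + 9x2 = 135 and x2 = 11.
Solving simultaneously gives x1 = 4, x2 = 11.

x1 = 4, x2 = 11, maximum P = 481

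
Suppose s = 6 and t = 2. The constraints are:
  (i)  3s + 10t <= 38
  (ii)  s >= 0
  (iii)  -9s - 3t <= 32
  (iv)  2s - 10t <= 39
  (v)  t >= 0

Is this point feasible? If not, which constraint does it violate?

(i): 38 ≤ 38 ✓
(ii): 6 ≥ 0 ✓
(iii): -60 ≤ 32 ✓
(iv): -8 ≤ 39 ✓
(v): 2 ≥ 0 ✓

feasible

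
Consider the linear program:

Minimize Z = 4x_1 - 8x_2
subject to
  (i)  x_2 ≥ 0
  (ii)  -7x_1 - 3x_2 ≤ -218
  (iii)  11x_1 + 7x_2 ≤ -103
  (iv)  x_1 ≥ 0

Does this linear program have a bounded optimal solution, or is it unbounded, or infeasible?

infeasible

The boundaries x_2 = 0 and -7x_1 - 3x_2 = -218 meet at (218/7, 0), but that point violates 11x_1 + 7x_2 ≤ -103. Every candidate vertex is excluded by some other constraint, so the feasible region is empty.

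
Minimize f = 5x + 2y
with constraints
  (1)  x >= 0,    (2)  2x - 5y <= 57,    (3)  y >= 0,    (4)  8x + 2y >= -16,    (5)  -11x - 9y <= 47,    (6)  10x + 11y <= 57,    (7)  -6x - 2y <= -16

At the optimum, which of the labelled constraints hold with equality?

(3) and (7)

Vertices and f = 5x + 2y:
  (57/10, 0) → f = 57/2
  (8/3, 0) → f = 40/3
  (31/23, 91/23) → f = 337/23

The minimum is at (8/3, 0). Substituting into each constraint, equality holds for (3) and (7); the remaining constraints have slack.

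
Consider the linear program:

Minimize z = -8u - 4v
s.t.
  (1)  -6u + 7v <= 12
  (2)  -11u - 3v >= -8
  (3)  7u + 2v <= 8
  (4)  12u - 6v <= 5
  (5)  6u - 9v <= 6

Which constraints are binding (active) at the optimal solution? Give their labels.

(1) and (2)

Extreme points and z = -8u - 4v:
  (4/19, 36/19) → z = -176/19
  (-25/2, -9) → z = 136
  (21/34, 41/102) → z = -334/51
  (1/8, -7/12) → z = 4/3

The minimum is at (4/19, 36/19). Substituting into each constraint, equality holds for (1) and (2); the remaining constraints have slack.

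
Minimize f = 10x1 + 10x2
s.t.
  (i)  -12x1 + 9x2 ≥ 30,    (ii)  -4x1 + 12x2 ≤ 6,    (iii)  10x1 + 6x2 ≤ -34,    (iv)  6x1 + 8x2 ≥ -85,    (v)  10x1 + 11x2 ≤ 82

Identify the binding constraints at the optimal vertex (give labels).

Feasible corners and f = 10x1 + 10x2:
  (-3, -2/3) → f = -110/3
  (-67/10, -28/5) → f = -123
  (-37/12, -19/36) → f = -325/9
  (-267/26, -38/13) → f = -1715/13

The minimum is at (-267/26, -38/13). Substituting into each constraint, equality holds for (ii) and (iv); the remaining constraints have slack.

(ii) and (iv)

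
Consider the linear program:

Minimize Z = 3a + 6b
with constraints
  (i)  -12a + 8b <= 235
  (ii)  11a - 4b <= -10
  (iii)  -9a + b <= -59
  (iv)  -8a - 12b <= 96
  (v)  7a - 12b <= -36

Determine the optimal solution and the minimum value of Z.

Feasible corners and Z = 3a + 6b:
  (43/2, 493/8) → Z = 1737/4
  (707/60, 941/20) → Z = 6353/20
  (246/25, 739/25) → Z = 5172/25

The optimum lies where 11a - 4b = -10 and -9a + b = -59.
Solving simultaneously gives a = 246/25, b = 739/25.

a = 246/25, b = 739/25, minimum Z = 5172/25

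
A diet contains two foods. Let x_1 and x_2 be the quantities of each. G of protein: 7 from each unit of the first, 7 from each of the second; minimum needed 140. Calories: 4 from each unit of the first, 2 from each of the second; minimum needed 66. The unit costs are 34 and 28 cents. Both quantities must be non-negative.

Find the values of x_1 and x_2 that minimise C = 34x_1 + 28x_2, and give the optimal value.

The feasible region is unbounded (it extends along (0, 1), (1, 0)), but C strictly increases along every unbounded feasible direction, so there is no improving ray and the minimum is attained at a vertex.

x_1 = 13, x_2 = 7, minimum C = 638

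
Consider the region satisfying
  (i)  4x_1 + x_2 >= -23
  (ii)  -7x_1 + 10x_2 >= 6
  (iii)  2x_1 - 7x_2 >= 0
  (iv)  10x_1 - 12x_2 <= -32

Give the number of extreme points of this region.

Intersecting each pair of boundary lines and keeping only the points that satisfy every inequality leaves:
  (-161/30, -23/15)
  (-154/29, -51/29)
  (-112/23, -32/23)

3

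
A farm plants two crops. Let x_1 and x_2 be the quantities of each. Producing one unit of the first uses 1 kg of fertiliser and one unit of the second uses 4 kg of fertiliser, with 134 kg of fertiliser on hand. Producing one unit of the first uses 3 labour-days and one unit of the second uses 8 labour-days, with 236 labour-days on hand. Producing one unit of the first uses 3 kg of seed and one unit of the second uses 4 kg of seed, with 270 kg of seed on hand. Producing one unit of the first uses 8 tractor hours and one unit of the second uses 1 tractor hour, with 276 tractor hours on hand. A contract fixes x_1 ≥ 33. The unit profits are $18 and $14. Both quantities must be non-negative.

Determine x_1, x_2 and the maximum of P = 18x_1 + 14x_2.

x_1 = 33, x_2 = 12, maximum P = 762

Feasible corners and P = 18x_1 + 14x_2:
  (69/2, 0) → P = 621
  (33, 0) → P = 594
  (33, 12) → P = 762

At the optimal vertex, 8x_1 + x_2 = 276 and x_1 = 33.
Solving simultaneously gives x_1 = 33, x_2 = 12.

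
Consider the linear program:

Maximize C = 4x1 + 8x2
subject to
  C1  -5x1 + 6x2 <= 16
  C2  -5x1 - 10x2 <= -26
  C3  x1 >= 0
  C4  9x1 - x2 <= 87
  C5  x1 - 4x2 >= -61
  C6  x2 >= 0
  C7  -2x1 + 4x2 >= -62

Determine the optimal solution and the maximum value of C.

x1 = 538/49, x2 = 579/49, maximum C = 6784/49

Vertices and C = 4x1 + 8x2:
  (0, 8/3) → C = 64/3
  (538/49, 579/49) → C = 6784/49
  (0, 13/5) → C = 104/5
  (26/5, 0) → C = 104/5
  (29/3, 0) → C = 116/3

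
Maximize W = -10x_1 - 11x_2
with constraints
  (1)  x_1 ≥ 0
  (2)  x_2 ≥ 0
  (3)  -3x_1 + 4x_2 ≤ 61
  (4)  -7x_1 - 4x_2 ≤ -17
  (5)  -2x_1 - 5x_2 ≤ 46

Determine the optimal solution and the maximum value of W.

Corner points and W = -10x_1 - 11x_2:
  (0, 61/4) → W = -671/4
  (0, 17/4) → W = -187/4
  (17/7, 0) → W = -170/7
The feasible region is unbounded (it extends along (4, 3), (1, 0)), but W strictly decreases along every unbounded feasible direction, so there is no improving ray and the maximum is attained at a vertex.

The optimum lies where x_2 = 0 and -7x_1 - 4x_2 = -17.
Solving simultaneously gives x_1 = 17/7, x_2 = 0.

x_1 = 17/7, x_2 = 0, maximum W = -170/7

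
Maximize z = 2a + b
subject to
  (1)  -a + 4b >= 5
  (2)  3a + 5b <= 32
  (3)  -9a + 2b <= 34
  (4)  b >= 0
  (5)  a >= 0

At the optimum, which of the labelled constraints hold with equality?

Corner points and z = 2a + b:
  (103/17, 47/17) → z = 253/17
  (0, 5/4) → z = 5/4
  (0, 32/5) → z = 32/5

The maximum is at (103/17, 47/17). Substituting into each constraint, equality holds for (1) and (2); the remaining constraints have slack.

(1) and (2)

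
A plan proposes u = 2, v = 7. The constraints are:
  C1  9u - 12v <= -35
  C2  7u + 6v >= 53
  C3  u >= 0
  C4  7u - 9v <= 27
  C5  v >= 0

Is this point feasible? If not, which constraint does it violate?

feasible

C1: -66 ≤ -35 ✓
C2: 56 ≥ 53 ✓
C3: 2 ≥ 0 ✓
C4: -49 ≤ 27 ✓
C5: 7 ≥ 0 ✓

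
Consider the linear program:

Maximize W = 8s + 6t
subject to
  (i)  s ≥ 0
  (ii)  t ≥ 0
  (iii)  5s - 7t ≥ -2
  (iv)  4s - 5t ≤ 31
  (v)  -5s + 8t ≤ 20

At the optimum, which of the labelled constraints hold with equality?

Extreme points and W = 8s + 6t:
  (0, 0) → W = 0
  (0, 2/7) → W = 12/7
  (31/4, 0) → W = 62
  (124/5, 18) → W = 1532/5
  (348/7, 235/7) → W = 4194/7

The maximum is at (348/7, 235/7). Substituting into each constraint, equality holds for (iv) and (v); the remaining constraints have slack.

(iv) and (v)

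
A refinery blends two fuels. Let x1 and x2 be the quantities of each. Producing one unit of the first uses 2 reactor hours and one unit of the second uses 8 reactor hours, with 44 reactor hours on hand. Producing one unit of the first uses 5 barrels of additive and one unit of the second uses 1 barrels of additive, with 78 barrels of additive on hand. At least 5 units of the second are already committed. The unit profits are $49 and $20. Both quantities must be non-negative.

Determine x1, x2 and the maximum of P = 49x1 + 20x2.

The binding constraints are 2x1 + 8x2 = 44 and x2 = 5.
Solving simultaneously gives x1 = 2, x2 = 5.

x1 = 2, x2 = 5, maximum P = 198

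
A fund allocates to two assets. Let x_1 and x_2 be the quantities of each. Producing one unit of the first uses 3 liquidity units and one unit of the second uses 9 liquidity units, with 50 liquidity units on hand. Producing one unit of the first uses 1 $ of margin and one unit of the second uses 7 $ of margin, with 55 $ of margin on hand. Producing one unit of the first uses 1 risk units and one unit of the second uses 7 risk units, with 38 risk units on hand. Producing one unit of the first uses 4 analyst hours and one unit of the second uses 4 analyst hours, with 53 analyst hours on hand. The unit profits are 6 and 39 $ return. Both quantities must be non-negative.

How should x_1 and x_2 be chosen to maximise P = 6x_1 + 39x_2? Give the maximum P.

Vertices and P = 6x_1 + 39x_2:
  (0, 0) → P = 0
  (0, 38/7) → P = 1482/7
  (53/4, 0) → P = 159/2
  (2/3, 16/3) → P = 212
  (277/24, 41/24) → P = 1087/8

x_1 = 2/3, x_2 = 16/3, maximum P = 212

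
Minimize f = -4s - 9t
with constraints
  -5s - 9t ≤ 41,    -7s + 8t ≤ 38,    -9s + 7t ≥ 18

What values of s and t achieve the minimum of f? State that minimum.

s = 122/23, t = 216/23, minimum f = -2432/23

The optimum lies where -7s + 8t = 38 and -9s + 7t = 18.
Solving simultaneously gives s = 122/23, t = 216/23.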